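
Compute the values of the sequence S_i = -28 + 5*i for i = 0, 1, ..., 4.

This is an arithmetic sequence.
i=0: S_0 = -28 + 5*0 = -28
i=1: S_1 = -28 + 5*1 = -23
i=2: S_2 = -28 + 5*2 = -18
i=3: S_3 = -28 + 5*3 = -13
i=4: S_4 = -28 + 5*4 = -8
The first 5 terms are: [-28, -23, -18, -13, -8]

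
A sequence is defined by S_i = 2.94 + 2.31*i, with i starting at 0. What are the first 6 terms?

This is an arithmetic sequence.
i=0: S_0 = 2.94 + 2.31*0 = 2.94
i=1: S_1 = 2.94 + 2.31*1 = 5.25
i=2: S_2 = 2.94 + 2.31*2 = 7.56
i=3: S_3 = 2.94 + 2.31*3 = 9.87
i=4: S_4 = 2.94 + 2.31*4 = 12.18
i=5: S_5 = 2.94 + 2.31*5 = 14.49
The first 6 terms are: [2.94, 5.25, 7.56, 9.87, 12.18, 14.49]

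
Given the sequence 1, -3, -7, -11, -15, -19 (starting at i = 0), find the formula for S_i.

Check differences: -3 - 1 = -4
-7 - -3 = -4
Common difference d = -4.
First term a = 1.
Formula: S_i = 1 - 4*i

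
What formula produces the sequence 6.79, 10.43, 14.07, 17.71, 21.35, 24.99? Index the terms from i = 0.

Check differences: 10.43 - 6.79 = 3.64
14.07 - 10.43 = 3.64
Common difference d = 3.64.
First term a = 6.79.
Formula: S_i = 6.79 + 3.64*i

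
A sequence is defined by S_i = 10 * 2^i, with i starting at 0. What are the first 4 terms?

This is a geometric sequence.
i=0: S_0 = 10 * 2^0 = 10
i=1: S_1 = 10 * 2^1 = 20
i=2: S_2 = 10 * 2^2 = 40
i=3: S_3 = 10 * 2^3 = 80
The first 4 terms are: [10, 20, 40, 80]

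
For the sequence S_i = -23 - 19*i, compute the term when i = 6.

S_6 = -23 + -19*6 = -23 + -114 = -137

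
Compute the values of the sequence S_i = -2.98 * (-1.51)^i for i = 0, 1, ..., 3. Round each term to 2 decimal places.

This is a geometric sequence.
i=0: S_0 = -2.98 * (-1.51)^0 = -2.98
i=1: S_1 = -2.98 * (-1.51)^1 ≈ 4.5
i=2: S_2 = -2.98 * (-1.51)^2 ≈ -6.79
i=3: S_3 = -2.98 * (-1.51)^3 ≈ 10.26
The first 4 terms are: [-2.98, 4.5, -6.79, 10.26]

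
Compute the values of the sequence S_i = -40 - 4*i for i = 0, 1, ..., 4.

This is an arithmetic sequence.
i=0: S_0 = -40 + -4*0 = -40
i=1: S_1 = -40 + -4*1 = -44
i=2: S_2 = -40 + -4*2 = -48
i=3: S_3 = -40 + -4*3 = -52
i=4: S_4 = -40 + -4*4 = -56
The first 5 terms are: [-40, -44, -48, -52, -56]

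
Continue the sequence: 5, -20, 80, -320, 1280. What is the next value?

Ratios: -20 / 5 = -4.0
This is a geometric sequence with common ratio r = -4.
Next term = 1280 * -4 = -5120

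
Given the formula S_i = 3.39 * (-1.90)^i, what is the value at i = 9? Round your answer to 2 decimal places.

S_9 = 3.39 * (-1.9)^9 ≈ 3.39 * -322.6877 ≈ -1093.91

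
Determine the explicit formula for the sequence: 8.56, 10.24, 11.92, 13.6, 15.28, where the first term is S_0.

Check differences: 10.24 - 8.56 = 1.68
11.92 - 10.24 = 1.68
Common difference d = 1.68.
First term a = 8.56.
Formula: S_i = 8.56 + 1.68*i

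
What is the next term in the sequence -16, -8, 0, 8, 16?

Differences: -8 - -16 = 8
This is an arithmetic sequence with common difference d = 8.
Next term = 16 + 8 = 24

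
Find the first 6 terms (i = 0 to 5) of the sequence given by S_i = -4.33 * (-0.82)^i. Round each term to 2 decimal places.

This is a geometric sequence.
i=0: S_0 = -4.33 * (-0.82)^0 = -4.33
i=1: S_1 = -4.33 * (-0.82)^1 ≈ 3.55
i=2: S_2 = -4.33 * (-0.82)^2 ≈ -2.91
i=3: S_3 = -4.33 * (-0.82)^3 ≈ 2.39
i=4: S_4 = -4.33 * (-0.82)^4 ≈ -1.96
i=5: S_5 = -4.33 * (-0.82)^5 ≈ 1.61
The first 6 terms are: [-4.33, 3.55, -2.91, 2.39, -1.96, 1.61]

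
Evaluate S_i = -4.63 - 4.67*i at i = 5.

S_5 = -4.63 + -4.67*5 = -4.63 + -23.35 = -27.98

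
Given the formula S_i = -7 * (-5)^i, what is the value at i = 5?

S_5 = -7 * (-5)^5 = -7 * -3125 = 21875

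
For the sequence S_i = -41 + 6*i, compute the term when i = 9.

S_9 = -41 + 6*9 = -41 + 54 = 13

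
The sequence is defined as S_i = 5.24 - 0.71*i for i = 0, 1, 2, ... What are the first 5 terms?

This is an arithmetic sequence.
i=0: S_0 = 5.24 + -0.71*0 = 5.24
i=1: S_1 = 5.24 + -0.71*1 = 4.53
i=2: S_2 = 5.24 + -0.71*2 = 3.82
i=3: S_3 = 5.24 + -0.71*3 = 3.11
i=4: S_4 = 5.24 + -0.71*4 = 2.4
The first 5 terms are: [5.24, 4.53, 3.82, 3.11, 2.4]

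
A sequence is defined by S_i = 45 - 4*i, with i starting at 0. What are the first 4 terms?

This is an arithmetic sequence.
i=0: S_0 = 45 + -4*0 = 45
i=1: S_1 = 45 + -4*1 = 41
i=2: S_2 = 45 + -4*2 = 37
i=3: S_3 = 45 + -4*3 = 33
The first 4 terms are: [45, 41, 37, 33]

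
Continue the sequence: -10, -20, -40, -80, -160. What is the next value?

Ratios: -20 / -10 = 2.0
This is a geometric sequence with common ratio r = 2.
Next term = -160 * 2 = -320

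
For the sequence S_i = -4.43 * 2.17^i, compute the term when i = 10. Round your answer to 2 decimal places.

S_10 = -4.43 * 2.17^10 ≈ -4.43 * 2315.247 ≈ -10256.54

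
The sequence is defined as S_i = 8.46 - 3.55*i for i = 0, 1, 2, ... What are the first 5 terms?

This is an arithmetic sequence.
i=0: S_0 = 8.46 + -3.55*0 = 8.46
i=1: S_1 = 8.46 + -3.55*1 = 4.91
i=2: S_2 = 8.46 + -3.55*2 = 1.36
i=3: S_3 = 8.46 + -3.55*3 = -2.19
i=4: S_4 = 8.46 + -3.55*4 = -5.74
The first 5 terms are: [8.46, 4.91, 1.36, -2.19, -5.74]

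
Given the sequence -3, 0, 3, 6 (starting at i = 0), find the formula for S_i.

Check differences: 0 - -3 = 3
3 - 0 = 3
Common difference d = 3.
First term a = -3.
Formula: S_i = -3 + 3*i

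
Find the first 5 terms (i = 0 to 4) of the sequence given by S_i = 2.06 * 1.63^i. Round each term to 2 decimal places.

This is a geometric sequence.
i=0: S_0 = 2.06 * 1.63^0 = 2.06
i=1: S_1 = 2.06 * 1.63^1 ≈ 3.36
i=2: S_2 = 2.06 * 1.63^2 ≈ 5.47
i=3: S_3 = 2.06 * 1.63^3 ≈ 8.92
i=4: S_4 = 2.06 * 1.63^4 ≈ 14.54
The first 5 terms are: [2.06, 3.36, 5.47, 8.92, 14.54]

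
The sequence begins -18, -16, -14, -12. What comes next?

Differences: -16 - -18 = 2
This is an arithmetic sequence with common difference d = 2.
Next term = -12 + 2 = -10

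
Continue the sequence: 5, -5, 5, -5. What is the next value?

Ratios: -5 / 5 = -1.0
This is a geometric sequence with common ratio r = -1.
Next term = -5 * -1 = 5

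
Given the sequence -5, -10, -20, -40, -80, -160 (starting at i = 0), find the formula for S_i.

Check ratios: -10 / -5 = 2.0
Common ratio r = 2.
First term a = -5.
Formula: S_i = -5 * 2^i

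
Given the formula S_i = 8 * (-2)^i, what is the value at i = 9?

S_9 = 8 * (-2)^9 = 8 * -512 = -4096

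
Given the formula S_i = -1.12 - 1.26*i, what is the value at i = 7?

S_7 = -1.12 + -1.26*7 = -1.12 + -8.82 = -9.94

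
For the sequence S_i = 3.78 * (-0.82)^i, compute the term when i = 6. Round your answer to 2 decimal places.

S_6 = 3.78 * (-0.82)^6 ≈ 3.78 * 0.304 ≈ 1.15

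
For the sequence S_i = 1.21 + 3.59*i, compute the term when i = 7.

S_7 = 1.21 + 3.59*7 = 1.21 + 25.13 = 26.34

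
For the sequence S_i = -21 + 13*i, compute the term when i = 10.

S_10 = -21 + 13*10 = -21 + 130 = 109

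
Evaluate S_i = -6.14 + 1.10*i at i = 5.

S_5 = -6.14 + 1.1*5 = -6.14 + 5.5 = -0.64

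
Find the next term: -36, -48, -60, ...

Differences: -48 - -36 = -12
This is an arithmetic sequence with common difference d = -12.
Next term = -60 + -12 = -72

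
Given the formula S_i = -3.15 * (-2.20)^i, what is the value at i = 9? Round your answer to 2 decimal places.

S_9 = -3.15 * (-2.2)^9 ≈ -3.15 * -1207.2692 ≈ 3802.9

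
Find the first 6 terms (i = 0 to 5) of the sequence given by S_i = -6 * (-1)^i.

This is a geometric sequence.
i=0: S_0 = -6 * (-1)^0 = -6
i=1: S_1 = -6 * (-1)^1 = 6
i=2: S_2 = -6 * (-1)^2 = -6
i=3: S_3 = -6 * (-1)^3 = 6
i=4: S_4 = -6 * (-1)^4 = -6
i=5: S_5 = -6 * (-1)^5 = 6
The first 6 terms are: [-6, 6, -6, 6, -6, 6]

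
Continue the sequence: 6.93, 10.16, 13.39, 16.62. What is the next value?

Differences: 10.16 - 6.93 = 3.23
This is an arithmetic sequence with common difference d = 3.23.
Next term = 16.62 + 3.23 = 19.85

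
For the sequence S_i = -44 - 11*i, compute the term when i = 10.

S_10 = -44 + -11*10 = -44 + -110 = -154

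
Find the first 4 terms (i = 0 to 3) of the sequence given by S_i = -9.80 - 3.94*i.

This is an arithmetic sequence.
i=0: S_0 = -9.8 + -3.94*0 = -9.8
i=1: S_1 = -9.8 + -3.94*1 = -13.74
i=2: S_2 = -9.8 + -3.94*2 = -17.68
i=3: S_3 = -9.8 + -3.94*3 = -21.62
The first 4 terms are: [-9.8, -13.74, -17.68, -21.62]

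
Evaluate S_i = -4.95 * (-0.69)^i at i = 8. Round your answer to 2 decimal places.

S_8 = -4.95 * (-0.69)^8 ≈ -4.95 * 0.0514 ≈ -0.25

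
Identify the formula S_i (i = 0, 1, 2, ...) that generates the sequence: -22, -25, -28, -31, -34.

Check differences: -25 - -22 = -3
-28 - -25 = -3
Common difference d = -3.
First term a = -22.
Formula: S_i = -22 - 3*i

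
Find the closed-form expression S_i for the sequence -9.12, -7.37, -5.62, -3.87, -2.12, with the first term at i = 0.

Check differences: -7.37 - -9.12 = 1.75
-5.62 - -7.37 = 1.75
Common difference d = 1.75.
First term a = -9.12.
Formula: S_i = -9.12 + 1.75*i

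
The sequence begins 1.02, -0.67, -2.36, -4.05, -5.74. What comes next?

Differences: -0.67 - 1.02 = -1.69
This is an arithmetic sequence with common difference d = -1.69.
Next term = -5.74 + -1.69 = -7.43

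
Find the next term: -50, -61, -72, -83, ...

Differences: -61 - -50 = -11
This is an arithmetic sequence with common difference d = -11.
Next term = -83 + -11 = -94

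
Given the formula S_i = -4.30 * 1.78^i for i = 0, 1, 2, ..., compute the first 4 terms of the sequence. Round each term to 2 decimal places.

This is a geometric sequence.
i=0: S_0 = -4.3 * 1.78^0 = -4.3
i=1: S_1 = -4.3 * 1.78^1 ≈ -7.65
i=2: S_2 = -4.3 * 1.78^2 ≈ -13.62
i=3: S_3 = -4.3 * 1.78^3 ≈ -24.25
The first 4 terms are: [-4.3, -7.65, -13.62, -24.25]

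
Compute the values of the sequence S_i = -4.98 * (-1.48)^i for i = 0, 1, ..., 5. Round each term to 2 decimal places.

This is a geometric sequence.
i=0: S_0 = -4.98 * (-1.48)^0 = -4.98
i=1: S_1 = -4.98 * (-1.48)^1 ≈ 7.37
i=2: S_2 = -4.98 * (-1.48)^2 ≈ -10.91
i=3: S_3 = -4.98 * (-1.48)^3 ≈ 16.14
i=4: S_4 = -4.98 * (-1.48)^4 ≈ -23.89
i=5: S_5 = -4.98 * (-1.48)^5 ≈ 35.36
The first 6 terms are: [-4.98, 7.37, -10.91, 16.14, -23.89, 35.36]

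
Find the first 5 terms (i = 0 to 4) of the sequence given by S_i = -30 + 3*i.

This is an arithmetic sequence.
i=0: S_0 = -30 + 3*0 = -30
i=1: S_1 = -30 + 3*1 = -27
i=2: S_2 = -30 + 3*2 = -24
i=3: S_3 = -30 + 3*3 = -21
i=4: S_4 = -30 + 3*4 = -18
The first 5 terms are: [-30, -27, -24, -21, -18]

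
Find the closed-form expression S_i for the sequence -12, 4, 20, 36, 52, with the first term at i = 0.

Check differences: 4 - -12 = 16
20 - 4 = 16
Common difference d = 16.
First term a = -12.
Formula: S_i = -12 + 16*i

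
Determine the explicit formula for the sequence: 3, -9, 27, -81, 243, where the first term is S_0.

Check ratios: -9 / 3 = -3.0
Common ratio r = -3.
First term a = 3.
Formula: S_i = 3 * (-3)^i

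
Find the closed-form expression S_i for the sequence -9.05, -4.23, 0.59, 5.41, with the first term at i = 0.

Check differences: -4.23 - -9.05 = 4.82
0.59 - -4.23 = 4.82
Common difference d = 4.82.
First term a = -9.05.
Formula: S_i = -9.05 + 4.82*i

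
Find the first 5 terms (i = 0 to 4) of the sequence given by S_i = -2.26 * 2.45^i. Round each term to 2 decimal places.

This is a geometric sequence.
i=0: S_0 = -2.26 * 2.45^0 = -2.26
i=1: S_1 = -2.26 * 2.45^1 ≈ -5.54
i=2: S_2 = -2.26 * 2.45^2 ≈ -13.57
i=3: S_3 = -2.26 * 2.45^3 ≈ -33.24
i=4: S_4 = -2.26 * 2.45^4 ≈ -81.43
The first 5 terms are: [-2.26, -5.54, -13.57, -33.24, -81.43]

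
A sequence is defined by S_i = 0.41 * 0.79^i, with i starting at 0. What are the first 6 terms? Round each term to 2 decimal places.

This is a geometric sequence.
i=0: S_0 = 0.41 * 0.79^0 = 0.41
i=1: S_1 = 0.41 * 0.79^1 ≈ 0.32
i=2: S_2 = 0.41 * 0.79^2 ≈ 0.26
i=3: S_3 = 0.41 * 0.79^3 ≈ 0.2
i=4: S_4 = 0.41 * 0.79^4 ≈ 0.16
i=5: S_5 = 0.41 * 0.79^5 ≈ 0.13
The first 6 terms are: [0.41, 0.32, 0.26, 0.2, 0.16, 0.13]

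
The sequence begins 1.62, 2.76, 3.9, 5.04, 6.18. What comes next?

Differences: 2.76 - 1.62 = 1.14
This is an arithmetic sequence with common difference d = 1.14.
Next term = 6.18 + 1.14 = 7.32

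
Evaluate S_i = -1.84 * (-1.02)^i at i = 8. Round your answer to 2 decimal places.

S_8 = -1.84 * (-1.02)^8 ≈ -1.84 * 1.1717 ≈ -2.16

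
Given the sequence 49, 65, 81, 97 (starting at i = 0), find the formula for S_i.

Check differences: 65 - 49 = 16
81 - 65 = 16
Common difference d = 16.
First term a = 49.
Formula: S_i = 49 + 16*i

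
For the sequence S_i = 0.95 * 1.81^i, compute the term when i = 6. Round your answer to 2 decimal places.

S_6 = 0.95 * 1.81^6 ≈ 0.95 * 35.1618 ≈ 33.4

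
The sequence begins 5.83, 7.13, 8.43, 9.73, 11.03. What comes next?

Differences: 7.13 - 5.83 = 1.3
This is an arithmetic sequence with common difference d = 1.3.
Next term = 11.03 + 1.3 = 12.33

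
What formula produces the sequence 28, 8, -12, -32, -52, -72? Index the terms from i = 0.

Check differences: 8 - 28 = -20
-12 - 8 = -20
Common difference d = -20.
First term a = 28.
Formula: S_i = 28 - 20*i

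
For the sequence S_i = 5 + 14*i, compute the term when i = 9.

S_9 = 5 + 14*9 = 5 + 126 = 131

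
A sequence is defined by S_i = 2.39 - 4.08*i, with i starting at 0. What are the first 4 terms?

This is an arithmetic sequence.
i=0: S_0 = 2.39 + -4.08*0 = 2.39
i=1: S_1 = 2.39 + -4.08*1 = -1.69
i=2: S_2 = 2.39 + -4.08*2 = -5.77
i=3: S_3 = 2.39 + -4.08*3 = -9.85
The first 4 terms are: [2.39, -1.69, -5.77, -9.85]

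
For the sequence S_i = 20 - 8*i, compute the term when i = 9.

S_9 = 20 + -8*9 = 20 + -72 = -52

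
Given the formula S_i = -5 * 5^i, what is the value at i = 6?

S_6 = -5 * 5^6 = -5 * 15625 = -78125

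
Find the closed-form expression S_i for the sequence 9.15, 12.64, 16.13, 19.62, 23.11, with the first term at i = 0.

Check differences: 12.64 - 9.15 = 3.49
16.13 - 12.64 = 3.49
Common difference d = 3.49.
First term a = 9.15.
Formula: S_i = 9.15 + 3.49*i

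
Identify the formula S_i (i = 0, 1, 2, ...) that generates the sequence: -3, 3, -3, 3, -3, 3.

Check ratios: 3 / -3 = -1.0
Common ratio r = -1.
First term a = -3.
Formula: S_i = -3 * (-1)^i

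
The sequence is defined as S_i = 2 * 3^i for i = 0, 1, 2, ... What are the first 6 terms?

This is a geometric sequence.
i=0: S_0 = 2 * 3^0 = 2
i=1: S_1 = 2 * 3^1 = 6
i=2: S_2 = 2 * 3^2 = 18
i=3: S_3 = 2 * 3^3 = 54
i=4: S_4 = 2 * 3^4 = 162
i=5: S_5 = 2 * 3^5 = 486
The first 6 terms are: [2, 6, 18, 54, 162, 486]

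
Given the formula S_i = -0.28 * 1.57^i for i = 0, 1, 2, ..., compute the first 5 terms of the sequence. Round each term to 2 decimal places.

This is a geometric sequence.
i=0: S_0 = -0.28 * 1.57^0 = -0.28
i=1: S_1 = -0.28 * 1.57^1 ≈ -0.44
i=2: S_2 = -0.28 * 1.57^2 ≈ -0.69
i=3: S_3 = -0.28 * 1.57^3 ≈ -1.08
i=4: S_4 = -0.28 * 1.57^4 ≈ -1.7
The first 5 terms are: [-0.28, -0.44, -0.69, -1.08, -1.7]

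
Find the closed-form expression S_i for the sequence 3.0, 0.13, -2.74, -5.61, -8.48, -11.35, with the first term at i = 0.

Check differences: 0.13 - 3.0 = -2.87
-2.74 - 0.13 = -2.87
Common difference d = -2.87.
First term a = 3.0.
Formula: S_i = 3.00 - 2.87*i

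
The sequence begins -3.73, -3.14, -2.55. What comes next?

Differences: -3.14 - -3.73 = 0.59
This is an arithmetic sequence with common difference d = 0.59.
Next term = -2.55 + 0.59 = -1.96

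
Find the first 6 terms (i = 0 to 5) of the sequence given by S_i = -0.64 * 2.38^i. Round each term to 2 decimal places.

This is a geometric sequence.
i=0: S_0 = -0.64 * 2.38^0 = -0.64
i=1: S_1 = -0.64 * 2.38^1 ≈ -1.52
i=2: S_2 = -0.64 * 2.38^2 ≈ -3.63
i=3: S_3 = -0.64 * 2.38^3 ≈ -8.63
i=4: S_4 = -0.64 * 2.38^4 ≈ -20.53
i=5: S_5 = -0.64 * 2.38^5 ≈ -48.87
The first 6 terms are: [-0.64, -1.52, -3.63, -8.63, -20.53, -48.87]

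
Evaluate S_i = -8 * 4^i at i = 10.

S_10 = -8 * 4^10 = -8 * 1048576 = -8388608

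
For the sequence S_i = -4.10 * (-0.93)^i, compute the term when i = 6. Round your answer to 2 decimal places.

S_6 = -4.1 * (-0.93)^6 ≈ -4.1 * 0.647 ≈ -2.65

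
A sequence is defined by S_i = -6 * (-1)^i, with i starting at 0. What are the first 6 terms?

This is a geometric sequence.
i=0: S_0 = -6 * (-1)^0 = -6
i=1: S_1 = -6 * (-1)^1 = 6
i=2: S_2 = -6 * (-1)^2 = -6
i=3: S_3 = -6 * (-1)^3 = 6
i=4: S_4 = -6 * (-1)^4 = -6
i=5: S_5 = -6 * (-1)^5 = 6
The first 6 terms are: [-6, 6, -6, 6, -6, 6]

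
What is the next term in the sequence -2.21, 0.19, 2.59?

Differences: 0.19 - -2.21 = 2.4
This is an arithmetic sequence with common difference d = 2.4.
Next term = 2.59 + 2.4 = 4.99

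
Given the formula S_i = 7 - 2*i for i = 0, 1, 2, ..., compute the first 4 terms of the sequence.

This is an arithmetic sequence.
i=0: S_0 = 7 + -2*0 = 7
i=1: S_1 = 7 + -2*1 = 5
i=2: S_2 = 7 + -2*2 = 3
i=3: S_3 = 7 + -2*3 = 1
The first 4 terms are: [7, 5, 3, 1]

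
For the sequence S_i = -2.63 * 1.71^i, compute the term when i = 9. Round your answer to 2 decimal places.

S_9 = -2.63 * 1.71^9 ≈ -2.63 * 125.0158 ≈ -328.79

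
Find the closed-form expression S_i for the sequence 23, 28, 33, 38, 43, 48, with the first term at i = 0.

Check differences: 28 - 23 = 5
33 - 28 = 5
Common difference d = 5.
First term a = 23.
Formula: S_i = 23 + 5*i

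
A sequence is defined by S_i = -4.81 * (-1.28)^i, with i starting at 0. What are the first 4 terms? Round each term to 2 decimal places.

This is a geometric sequence.
i=0: S_0 = -4.81 * (-1.28)^0 = -4.81
i=1: S_1 = -4.81 * (-1.28)^1 ≈ 6.16
i=2: S_2 = -4.81 * (-1.28)^2 ≈ -7.88
i=3: S_3 = -4.81 * (-1.28)^3 ≈ 10.09
The first 4 terms are: [-4.81, 6.16, -7.88, 10.09]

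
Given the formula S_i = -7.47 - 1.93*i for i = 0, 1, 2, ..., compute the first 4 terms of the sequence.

This is an arithmetic sequence.
i=0: S_0 = -7.47 + -1.93*0 = -7.47
i=1: S_1 = -7.47 + -1.93*1 = -9.4
i=2: S_2 = -7.47 + -1.93*2 = -11.33
i=3: S_3 = -7.47 + -1.93*3 = -13.26
The first 4 terms are: [-7.47, -9.4, -11.33, -13.26]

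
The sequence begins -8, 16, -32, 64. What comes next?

Ratios: 16 / -8 = -2.0
This is a geometric sequence with common ratio r = -2.
Next term = 64 * -2 = -128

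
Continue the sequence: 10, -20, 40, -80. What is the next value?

Ratios: -20 / 10 = -2.0
This is a geometric sequence with common ratio r = -2.
Next term = -80 * -2 = 160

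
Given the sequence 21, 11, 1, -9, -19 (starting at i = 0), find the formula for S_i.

Check differences: 11 - 21 = -10
1 - 11 = -10
Common difference d = -10.
First term a = 21.
Formula: S_i = 21 - 10*i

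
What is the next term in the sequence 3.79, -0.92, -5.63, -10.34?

Differences: -0.92 - 3.79 = -4.71
This is an arithmetic sequence with common difference d = -4.71.
Next term = -10.34 + -4.71 = -15.05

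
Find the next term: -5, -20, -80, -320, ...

Ratios: -20 / -5 = 4.0
This is a geometric sequence with common ratio r = 4.
Next term = -320 * 4 = -1280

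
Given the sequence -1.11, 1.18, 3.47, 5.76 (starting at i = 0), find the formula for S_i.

Check differences: 1.18 - -1.11 = 2.29
3.47 - 1.18 = 2.29
Common difference d = 2.29.
First term a = -1.11.
Formula: S_i = -1.11 + 2.29*i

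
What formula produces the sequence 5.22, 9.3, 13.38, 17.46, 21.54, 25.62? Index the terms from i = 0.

Check differences: 9.3 - 5.22 = 4.08
13.38 - 9.3 = 4.08
Common difference d = 4.08.
First term a = 5.22.
Formula: S_i = 5.22 + 4.08*i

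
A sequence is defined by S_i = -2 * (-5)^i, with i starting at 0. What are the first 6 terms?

This is a geometric sequence.
i=0: S_0 = -2 * (-5)^0 = -2
i=1: S_1 = -2 * (-5)^1 = 10
i=2: S_2 = -2 * (-5)^2 = -50
i=3: S_3 = -2 * (-5)^3 = 250
i=4: S_4 = -2 * (-5)^4 = -1250
i=5: S_5 = -2 * (-5)^5 = 6250
The first 6 terms are: [-2, 10, -50, 250, -1250, 6250]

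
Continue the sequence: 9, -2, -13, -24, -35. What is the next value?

Differences: -2 - 9 = -11
This is an arithmetic sequence with common difference d = -11.
Next term = -35 + -11 = -46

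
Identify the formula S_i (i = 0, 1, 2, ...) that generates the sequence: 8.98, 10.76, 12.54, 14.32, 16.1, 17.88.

Check differences: 10.76 - 8.98 = 1.78
12.54 - 10.76 = 1.78
Common difference d = 1.78.
First term a = 8.98.
Formula: S_i = 8.98 + 1.78*i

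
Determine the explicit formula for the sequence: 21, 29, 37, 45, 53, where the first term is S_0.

Check differences: 29 - 21 = 8
37 - 29 = 8
Common difference d = 8.
First term a = 21.
Formula: S_i = 21 + 8*i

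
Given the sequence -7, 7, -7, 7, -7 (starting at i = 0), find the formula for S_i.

Check ratios: 7 / -7 = -1.0
Common ratio r = -1.
First term a = -7.
Formula: S_i = -7 * (-1)^i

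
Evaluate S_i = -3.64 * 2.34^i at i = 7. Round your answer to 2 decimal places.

S_7 = -3.64 * 2.34^7 ≈ -3.64 * 384.159 ≈ -1398.34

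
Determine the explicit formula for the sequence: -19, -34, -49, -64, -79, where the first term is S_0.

Check differences: -34 - -19 = -15
-49 - -34 = -15
Common difference d = -15.
First term a = -19.
Formula: S_i = -19 - 15*i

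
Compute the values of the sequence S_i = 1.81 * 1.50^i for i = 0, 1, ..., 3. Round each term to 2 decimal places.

This is a geometric sequence.
i=0: S_0 = 1.81 * 1.5^0 = 1.81
i=1: S_1 = 1.81 * 1.5^1 ≈ 2.72
i=2: S_2 = 1.81 * 1.5^2 ≈ 4.07
i=3: S_3 = 1.81 * 1.5^3 ≈ 6.11
The first 4 terms are: [1.81, 2.72, 4.07, 6.11]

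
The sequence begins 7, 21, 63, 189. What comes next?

Ratios: 21 / 7 = 3.0
This is a geometric sequence with common ratio r = 3.
Next term = 189 * 3 = 567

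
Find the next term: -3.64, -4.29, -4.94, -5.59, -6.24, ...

Differences: -4.29 - -3.64 = -0.65
This is an arithmetic sequence with common difference d = -0.65.
Next term = -6.24 + -0.65 = -6.89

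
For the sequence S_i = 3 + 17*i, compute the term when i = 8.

S_8 = 3 + 17*8 = 3 + 136 = 139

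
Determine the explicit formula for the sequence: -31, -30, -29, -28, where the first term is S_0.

Check differences: -30 - -31 = 1
-29 - -30 = 1
Common difference d = 1.
First term a = -31.
Formula: S_i = -31 + 1*i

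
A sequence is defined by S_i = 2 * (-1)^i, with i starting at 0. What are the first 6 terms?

This is a geometric sequence.
i=0: S_0 = 2 * (-1)^0 = 2
i=1: S_1 = 2 * (-1)^1 = -2
i=2: S_2 = 2 * (-1)^2 = 2
i=3: S_3 = 2 * (-1)^3 = -2
i=4: S_4 = 2 * (-1)^4 = 2
i=5: S_5 = 2 * (-1)^5 = -2
The first 6 terms are: [2, -2, 2, -2, 2, -2]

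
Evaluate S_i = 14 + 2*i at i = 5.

S_5 = 14 + 2*5 = 14 + 10 = 24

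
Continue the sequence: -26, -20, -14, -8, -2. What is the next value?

Differences: -20 - -26 = 6
This is an arithmetic sequence with common difference d = 6.
Next term = -2 + 6 = 4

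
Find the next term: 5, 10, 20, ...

Ratios: 10 / 5 = 2.0
This is a geometric sequence with common ratio r = 2.
Next term = 20 * 2 = 40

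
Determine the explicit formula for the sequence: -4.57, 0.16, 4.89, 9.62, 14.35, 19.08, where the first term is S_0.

Check differences: 0.16 - -4.57 = 4.73
4.89 - 0.16 = 4.73
Common difference d = 4.73.
First term a = -4.57.
Formula: S_i = -4.57 + 4.73*i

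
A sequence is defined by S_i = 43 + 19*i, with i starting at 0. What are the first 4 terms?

This is an arithmetic sequence.
i=0: S_0 = 43 + 19*0 = 43
i=1: S_1 = 43 + 19*1 = 62
i=2: S_2 = 43 + 19*2 = 81
i=3: S_3 = 43 + 19*3 = 100
The first 4 terms are: [43, 62, 81, 100]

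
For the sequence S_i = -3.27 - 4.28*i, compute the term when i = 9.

S_9 = -3.27 + -4.28*9 = -3.27 + -38.52 = -41.79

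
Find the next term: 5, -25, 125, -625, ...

Ratios: -25 / 5 = -5.0
This is a geometric sequence with common ratio r = -5.
Next term = -625 * -5 = 3125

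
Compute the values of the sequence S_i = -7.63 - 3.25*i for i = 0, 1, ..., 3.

This is an arithmetic sequence.
i=0: S_0 = -7.63 + -3.25*0 = -7.63
i=1: S_1 = -7.63 + -3.25*1 = -10.88
i=2: S_2 = -7.63 + -3.25*2 = -14.13
i=3: S_3 = -7.63 + -3.25*3 = -17.38
The first 4 terms are: [-7.63, -10.88, -14.13, -17.38]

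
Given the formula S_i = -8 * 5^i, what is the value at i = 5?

S_5 = -8 * 5^5 = -8 * 3125 = -25000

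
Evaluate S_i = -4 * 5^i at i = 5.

S_5 = -4 * 5^5 = -4 * 3125 = -12500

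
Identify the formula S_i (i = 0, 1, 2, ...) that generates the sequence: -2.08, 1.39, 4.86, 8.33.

Check differences: 1.39 - -2.08 = 3.47
4.86 - 1.39 = 3.47
Common difference d = 3.47.
First term a = -2.08.
Formula: S_i = -2.08 + 3.47*i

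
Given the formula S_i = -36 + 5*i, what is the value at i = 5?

S_5 = -36 + 5*5 = -36 + 25 = -11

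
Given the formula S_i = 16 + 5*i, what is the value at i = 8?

S_8 = 16 + 5*8 = 16 + 40 = 56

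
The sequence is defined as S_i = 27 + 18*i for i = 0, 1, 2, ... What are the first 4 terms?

This is an arithmetic sequence.
i=0: S_0 = 27 + 18*0 = 27
i=1: S_1 = 27 + 18*1 = 45
i=2: S_2 = 27 + 18*2 = 63
i=3: S_3 = 27 + 18*3 = 81
The first 4 terms are: [27, 45, 63, 81]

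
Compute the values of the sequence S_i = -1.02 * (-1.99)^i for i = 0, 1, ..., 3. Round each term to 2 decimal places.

This is a geometric sequence.
i=0: S_0 = -1.02 * (-1.99)^0 = -1.02
i=1: S_1 = -1.02 * (-1.99)^1 ≈ 2.03
i=2: S_2 = -1.02 * (-1.99)^2 ≈ -4.04
i=3: S_3 = -1.02 * (-1.99)^3 ≈ 8.04
The first 4 terms are: [-1.02, 2.03, -4.04, 8.04]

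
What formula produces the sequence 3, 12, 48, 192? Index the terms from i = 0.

Check ratios: 12 / 3 = 4.0
Common ratio r = 4.
First term a = 3.
Formula: S_i = 3 * 4^i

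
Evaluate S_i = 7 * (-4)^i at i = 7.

S_7 = 7 * (-4)^7 = 7 * -16384 = -114688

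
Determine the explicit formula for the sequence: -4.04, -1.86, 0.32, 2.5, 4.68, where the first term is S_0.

Check differences: -1.86 - -4.04 = 2.18
0.32 - -1.86 = 2.18
Common difference d = 2.18.
First term a = -4.04.
Formula: S_i = -4.04 + 2.18*i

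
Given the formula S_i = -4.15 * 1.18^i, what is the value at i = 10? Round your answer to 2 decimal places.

S_10 = -4.15 * 1.18^10 ≈ -4.15 * 5.2338 ≈ -21.72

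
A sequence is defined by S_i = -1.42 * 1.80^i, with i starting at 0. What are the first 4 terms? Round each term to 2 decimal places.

This is a geometric sequence.
i=0: S_0 = -1.42 * 1.8^0 = -1.42
i=1: S_1 = -1.42 * 1.8^1 ≈ -2.56
i=2: S_2 = -1.42 * 1.8^2 ≈ -4.6
i=3: S_3 = -1.42 * 1.8^3 ≈ -8.28
The first 4 terms are: [-1.42, -2.56, -4.6, -8.28]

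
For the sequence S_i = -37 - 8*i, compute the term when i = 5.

S_5 = -37 + -8*5 = -37 + -40 = -77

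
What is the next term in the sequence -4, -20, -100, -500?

Ratios: -20 / -4 = 5.0
This is a geometric sequence with common ratio r = 5.
Next term = -500 * 5 = -2500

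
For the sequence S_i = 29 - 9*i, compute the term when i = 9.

S_9 = 29 + -9*9 = 29 + -81 = -52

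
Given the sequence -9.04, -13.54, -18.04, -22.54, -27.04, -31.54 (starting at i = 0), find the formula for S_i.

Check differences: -13.54 - -9.04 = -4.5
-18.04 - -13.54 = -4.5
Common difference d = -4.5.
First term a = -9.04.
Formula: S_i = -9.04 - 4.50*i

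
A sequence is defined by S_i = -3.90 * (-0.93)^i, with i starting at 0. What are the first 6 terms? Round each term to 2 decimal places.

This is a geometric sequence.
i=0: S_0 = -3.9 * (-0.93)^0 = -3.9
i=1: S_1 = -3.9 * (-0.93)^1 ≈ 3.63
i=2: S_2 = -3.9 * (-0.93)^2 ≈ -3.37
i=3: S_3 = -3.9 * (-0.93)^3 ≈ 3.14
i=4: S_4 = -3.9 * (-0.93)^4 ≈ -2.92
i=5: S_5 = -3.9 * (-0.93)^5 ≈ 2.71
The first 6 terms are: [-3.9, 3.63, -3.37, 3.14, -2.92, 2.71]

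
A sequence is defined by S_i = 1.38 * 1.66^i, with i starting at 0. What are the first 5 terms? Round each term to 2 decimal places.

This is a geometric sequence.
i=0: S_0 = 1.38 * 1.66^0 = 1.38
i=1: S_1 = 1.38 * 1.66^1 ≈ 2.29
i=2: S_2 = 1.38 * 1.66^2 ≈ 3.8
i=3: S_3 = 1.38 * 1.66^3 ≈ 6.31
i=4: S_4 = 1.38 * 1.66^4 ≈ 10.48
The first 5 terms are: [1.38, 2.29, 3.8, 6.31, 10.48]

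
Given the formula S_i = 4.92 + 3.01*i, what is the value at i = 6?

S_6 = 4.92 + 3.01*6 = 4.92 + 18.06 = 22.98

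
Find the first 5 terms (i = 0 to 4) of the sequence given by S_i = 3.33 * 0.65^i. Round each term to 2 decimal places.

This is a geometric sequence.
i=0: S_0 = 3.33 * 0.65^0 = 3.33
i=1: S_1 = 3.33 * 0.65^1 ≈ 2.16
i=2: S_2 = 3.33 * 0.65^2 ≈ 1.41
i=3: S_3 = 3.33 * 0.65^3 ≈ 0.91
i=4: S_4 = 3.33 * 0.65^4 ≈ 0.59
The first 5 terms are: [3.33, 2.16, 1.41, 0.91, 0.59]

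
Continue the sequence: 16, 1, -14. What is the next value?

Differences: 1 - 16 = -15
This is an arithmetic sequence with common difference d = -15.
Next term = -14 + -15 = -29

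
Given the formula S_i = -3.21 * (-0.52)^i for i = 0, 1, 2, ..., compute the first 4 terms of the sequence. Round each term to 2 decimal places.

This is a geometric sequence.
i=0: S_0 = -3.21 * (-0.52)^0 = -3.21
i=1: S_1 = -3.21 * (-0.52)^1 ≈ 1.67
i=2: S_2 = -3.21 * (-0.52)^2 ≈ -0.87
i=3: S_3 = -3.21 * (-0.52)^3 ≈ 0.45
The first 4 terms are: [-3.21, 1.67, -0.87, 0.45]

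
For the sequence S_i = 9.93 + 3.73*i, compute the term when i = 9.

S_9 = 9.93 + 3.73*9 = 9.93 + 33.57 = 43.5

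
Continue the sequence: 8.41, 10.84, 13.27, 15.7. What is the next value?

Differences: 10.84 - 8.41 = 2.43
This is an arithmetic sequence with common difference d = 2.43.
Next term = 15.7 + 2.43 = 18.13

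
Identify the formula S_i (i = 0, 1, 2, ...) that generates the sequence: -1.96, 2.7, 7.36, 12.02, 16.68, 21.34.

Check differences: 2.7 - -1.96 = 4.66
7.36 - 2.7 = 4.66
Common difference d = 4.66.
First term a = -1.96.
Formula: S_i = -1.96 + 4.66*i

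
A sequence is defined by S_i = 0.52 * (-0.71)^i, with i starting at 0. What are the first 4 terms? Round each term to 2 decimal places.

This is a geometric sequence.
i=0: S_0 = 0.52 * (-0.71)^0 = 0.52
i=1: S_1 = 0.52 * (-0.71)^1 ≈ -0.37
i=2: S_2 = 0.52 * (-0.71)^2 ≈ 0.26
i=3: S_3 = 0.52 * (-0.71)^3 ≈ -0.19
The first 4 terms are: [0.52, -0.37, 0.26, -0.19]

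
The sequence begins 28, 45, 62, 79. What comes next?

Differences: 45 - 28 = 17
This is an arithmetic sequence with common difference d = 17.
Next term = 79 + 17 = 96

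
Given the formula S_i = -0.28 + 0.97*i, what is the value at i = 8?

S_8 = -0.28 + 0.97*8 = -0.28 + 7.76 = 7.48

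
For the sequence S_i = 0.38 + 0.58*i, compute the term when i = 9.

S_9 = 0.38 + 0.58*9 = 0.38 + 5.22 = 5.6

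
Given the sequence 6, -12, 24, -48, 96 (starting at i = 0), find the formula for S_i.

Check ratios: -12 / 6 = -2.0
Common ratio r = -2.
First term a = 6.
Formula: S_i = 6 * (-2)^i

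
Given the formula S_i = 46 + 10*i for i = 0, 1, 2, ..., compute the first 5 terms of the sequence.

This is an arithmetic sequence.
i=0: S_0 = 46 + 10*0 = 46
i=1: S_1 = 46 + 10*1 = 56
i=2: S_2 = 46 + 10*2 = 66
i=3: S_3 = 46 + 10*3 = 76
i=4: S_4 = 46 + 10*4 = 86
The first 5 terms are: [46, 56, 66, 76, 86]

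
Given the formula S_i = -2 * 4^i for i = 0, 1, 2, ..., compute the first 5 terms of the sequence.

This is a geometric sequence.
i=0: S_0 = -2 * 4^0 = -2
i=1: S_1 = -2 * 4^1 = -8
i=2: S_2 = -2 * 4^2 = -32
i=3: S_3 = -2 * 4^3 = -128
i=4: S_4 = -2 * 4^4 = -512
The first 5 terms are: [-2, -8, -32, -128, -512]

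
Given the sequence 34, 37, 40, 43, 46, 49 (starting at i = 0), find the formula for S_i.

Check differences: 37 - 34 = 3
40 - 37 = 3
Common difference d = 3.
First term a = 34.
Formula: S_i = 34 + 3*i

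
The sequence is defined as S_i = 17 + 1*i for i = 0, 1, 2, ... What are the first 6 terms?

This is an arithmetic sequence.
i=0: S_0 = 17 + 1*0 = 17
i=1: S_1 = 17 + 1*1 = 18
i=2: S_2 = 17 + 1*2 = 19
i=3: S_3 = 17 + 1*3 = 20
i=4: S_4 = 17 + 1*4 = 21
i=5: S_5 = 17 + 1*5 = 22
The first 6 terms are: [17, 18, 19, 20, 21, 22]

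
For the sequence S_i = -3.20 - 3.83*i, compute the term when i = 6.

S_6 = -3.2 + -3.83*6 = -3.2 + -22.98 = -26.18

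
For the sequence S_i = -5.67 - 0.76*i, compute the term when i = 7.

S_7 = -5.67 + -0.76*7 = -5.67 + -5.32 = -10.99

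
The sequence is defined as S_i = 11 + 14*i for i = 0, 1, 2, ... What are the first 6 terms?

This is an arithmetic sequence.
i=0: S_0 = 11 + 14*0 = 11
i=1: S_1 = 11 + 14*1 = 25
i=2: S_2 = 11 + 14*2 = 39
i=3: S_3 = 11 + 14*3 = 53
i=4: S_4 = 11 + 14*4 = 67
i=5: S_5 = 11 + 14*5 = 81
The first 6 terms are: [11, 25, 39, 53, 67, 81]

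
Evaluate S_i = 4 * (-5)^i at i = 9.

S_9 = 4 * (-5)^9 = 4 * -1953125 = -7812500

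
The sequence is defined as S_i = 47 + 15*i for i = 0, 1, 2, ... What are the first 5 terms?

This is an arithmetic sequence.
i=0: S_0 = 47 + 15*0 = 47
i=1: S_1 = 47 + 15*1 = 62
i=2: S_2 = 47 + 15*2 = 77
i=3: S_3 = 47 + 15*3 = 92
i=4: S_4 = 47 + 15*4 = 107
The first 5 terms are: [47, 62, 77, 92, 107]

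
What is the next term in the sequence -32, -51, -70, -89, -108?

Differences: -51 - -32 = -19
This is an arithmetic sequence with common difference d = -19.
Next term = -108 + -19 = -127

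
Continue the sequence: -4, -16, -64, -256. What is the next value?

Ratios: -16 / -4 = 4.0
This is a geometric sequence with common ratio r = 4.
Next term = -256 * 4 = -1024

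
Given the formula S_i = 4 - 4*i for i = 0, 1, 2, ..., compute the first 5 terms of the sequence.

This is an arithmetic sequence.
i=0: S_0 = 4 + -4*0 = 4
i=1: S_1 = 4 + -4*1 = 0
i=2: S_2 = 4 + -4*2 = -4
i=3: S_3 = 4 + -4*3 = -8
i=4: S_4 = 4 + -4*4 = -12
The first 5 terms are: [4, 0, -4, -8, -12]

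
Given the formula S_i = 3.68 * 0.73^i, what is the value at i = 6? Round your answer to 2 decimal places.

S_6 = 3.68 * 0.73^6 ≈ 3.68 * 0.1513 ≈ 0.56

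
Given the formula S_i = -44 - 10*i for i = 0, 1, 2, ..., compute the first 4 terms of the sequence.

This is an arithmetic sequence.
i=0: S_0 = -44 + -10*0 = -44
i=1: S_1 = -44 + -10*1 = -54
i=2: S_2 = -44 + -10*2 = -64
i=3: S_3 = -44 + -10*3 = -74
The first 4 terms are: [-44, -54, -64, -74]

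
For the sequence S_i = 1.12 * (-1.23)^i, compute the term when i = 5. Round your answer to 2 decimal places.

S_5 = 1.12 * (-1.23)^5 ≈ 1.12 * -2.8153 ≈ -3.15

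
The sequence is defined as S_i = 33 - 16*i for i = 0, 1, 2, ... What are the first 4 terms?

This is an arithmetic sequence.
i=0: S_0 = 33 + -16*0 = 33
i=1: S_1 = 33 + -16*1 = 17
i=2: S_2 = 33 + -16*2 = 1
i=3: S_3 = 33 + -16*3 = -15
The first 4 terms are: [33, 17, 1, -15]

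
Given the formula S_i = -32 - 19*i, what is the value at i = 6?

S_6 = -32 + -19*6 = -32 + -114 = -146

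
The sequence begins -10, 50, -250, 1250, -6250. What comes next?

Ratios: 50 / -10 = -5.0
This is a geometric sequence with common ratio r = -5.
Next term = -6250 * -5 = 31250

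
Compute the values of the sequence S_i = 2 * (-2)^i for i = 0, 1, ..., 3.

This is a geometric sequence.
i=0: S_0 = 2 * (-2)^0 = 2
i=1: S_1 = 2 * (-2)^1 = -4
i=2: S_2 = 2 * (-2)^2 = 8
i=3: S_3 = 2 * (-2)^3 = -16
The first 4 terms are: [2, -4, 8, -16]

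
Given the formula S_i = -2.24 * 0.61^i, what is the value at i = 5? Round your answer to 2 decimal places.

S_5 = -2.24 * 0.61^5 ≈ -2.24 * 0.0845 ≈ -0.19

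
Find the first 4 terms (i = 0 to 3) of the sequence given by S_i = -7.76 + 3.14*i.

This is an arithmetic sequence.
i=0: S_0 = -7.76 + 3.14*0 = -7.76
i=1: S_1 = -7.76 + 3.14*1 = -4.62
i=2: S_2 = -7.76 + 3.14*2 = -1.48
i=3: S_3 = -7.76 + 3.14*3 = 1.66
The first 4 terms are: [-7.76, -4.62, -1.48, 1.66]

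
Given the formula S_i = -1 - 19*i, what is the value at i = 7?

S_7 = -1 + -19*7 = -1 + -133 = -134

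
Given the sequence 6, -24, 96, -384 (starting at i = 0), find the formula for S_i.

Check ratios: -24 / 6 = -4.0
Common ratio r = -4.
First term a = 6.
Formula: S_i = 6 * (-4)^i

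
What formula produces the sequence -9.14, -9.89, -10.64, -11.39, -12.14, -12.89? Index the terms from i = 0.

Check differences: -9.89 - -9.14 = -0.75
-10.64 - -9.89 = -0.75
Common difference d = -0.75.
First term a = -9.14.
Formula: S_i = -9.14 - 0.75*i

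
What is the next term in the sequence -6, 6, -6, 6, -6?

Ratios: 6 / -6 = -1.0
This is a geometric sequence with common ratio r = -1.
Next term = -6 * -1 = 6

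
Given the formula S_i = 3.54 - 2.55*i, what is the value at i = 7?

S_7 = 3.54 + -2.55*7 = 3.54 + -17.85 = -14.31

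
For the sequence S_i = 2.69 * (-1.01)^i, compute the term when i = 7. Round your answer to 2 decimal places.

S_7 = 2.69 * (-1.01)^7 ≈ 2.69 * -1.0721 ≈ -2.88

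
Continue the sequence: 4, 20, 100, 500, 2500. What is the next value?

Ratios: 20 / 4 = 5.0
This is a geometric sequence with common ratio r = 5.
Next term = 2500 * 5 = 12500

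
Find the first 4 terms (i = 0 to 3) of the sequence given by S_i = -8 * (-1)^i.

This is a geometric sequence.
i=0: S_0 = -8 * (-1)^0 = -8
i=1: S_1 = -8 * (-1)^1 = 8
i=2: S_2 = -8 * (-1)^2 = -8
i=3: S_3 = -8 * (-1)^3 = 8
The first 4 terms are: [-8, 8, -8, 8]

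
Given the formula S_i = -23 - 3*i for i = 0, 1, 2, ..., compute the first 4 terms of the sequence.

This is an arithmetic sequence.
i=0: S_0 = -23 + -3*0 = -23
i=1: S_1 = -23 + -3*1 = -26
i=2: S_2 = -23 + -3*2 = -29
i=3: S_3 = -23 + -3*3 = -32
The first 4 terms are: [-23, -26, -29, -32]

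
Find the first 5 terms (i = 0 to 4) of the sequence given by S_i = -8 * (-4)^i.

This is a geometric sequence.
i=0: S_0 = -8 * (-4)^0 = -8
i=1: S_1 = -8 * (-4)^1 = 32
i=2: S_2 = -8 * (-4)^2 = -128
i=3: S_3 = -8 * (-4)^3 = 512
i=4: S_4 = -8 * (-4)^4 = -2048
The first 5 terms are: [-8, 32, -128, 512, -2048]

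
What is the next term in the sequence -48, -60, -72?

Differences: -60 - -48 = -12
This is an arithmetic sequence with common difference d = -12.
Next term = -72 + -12 = -84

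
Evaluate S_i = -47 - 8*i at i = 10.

S_10 = -47 + -8*10 = -47 + -80 = -127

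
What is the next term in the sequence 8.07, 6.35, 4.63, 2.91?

Differences: 6.35 - 8.07 = -1.72
This is an arithmetic sequence with common difference d = -1.72.
Next term = 2.91 + -1.72 = 1.19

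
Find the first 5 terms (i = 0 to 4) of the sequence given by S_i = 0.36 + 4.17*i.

This is an arithmetic sequence.
i=0: S_0 = 0.36 + 4.17*0 = 0.36
i=1: S_1 = 0.36 + 4.17*1 = 4.53
i=2: S_2 = 0.36 + 4.17*2 = 8.7
i=3: S_3 = 0.36 + 4.17*3 = 12.87
i=4: S_4 = 0.36 + 4.17*4 = 17.04
The first 5 terms are: [0.36, 4.53, 8.7, 12.87, 17.04]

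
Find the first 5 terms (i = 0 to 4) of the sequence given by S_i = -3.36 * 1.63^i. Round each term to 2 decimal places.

This is a geometric sequence.
i=0: S_0 = -3.36 * 1.63^0 = -3.36
i=1: S_1 = -3.36 * 1.63^1 ≈ -5.48
i=2: S_2 = -3.36 * 1.63^2 ≈ -8.93
i=3: S_3 = -3.36 * 1.63^3 ≈ -14.55
i=4: S_4 = -3.36 * 1.63^4 ≈ -23.72
The first 5 terms are: [-3.36, -5.48, -8.93, -14.55, -23.72]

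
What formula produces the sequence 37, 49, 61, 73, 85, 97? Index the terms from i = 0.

Check differences: 49 - 37 = 12
61 - 49 = 12
Common difference d = 12.
First term a = 37.
Formula: S_i = 37 + 12*i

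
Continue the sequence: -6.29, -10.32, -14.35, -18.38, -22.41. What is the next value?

Differences: -10.32 - -6.29 = -4.03
This is an arithmetic sequence with common difference d = -4.03.
Next term = -22.41 + -4.03 = -26.44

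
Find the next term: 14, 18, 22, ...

Differences: 18 - 14 = 4
This is an arithmetic sequence with common difference d = 4.
Next term = 22 + 4 = 26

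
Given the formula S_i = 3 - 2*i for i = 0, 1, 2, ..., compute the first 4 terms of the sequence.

This is an arithmetic sequence.
i=0: S_0 = 3 + -2*0 = 3
i=1: S_1 = 3 + -2*1 = 1
i=2: S_2 = 3 + -2*2 = -1
i=3: S_3 = 3 + -2*3 = -3
The first 4 terms are: [3, 1, -1, -3]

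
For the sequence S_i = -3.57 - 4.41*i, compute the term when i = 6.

S_6 = -3.57 + -4.41*6 = -3.57 + -26.46 = -30.03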